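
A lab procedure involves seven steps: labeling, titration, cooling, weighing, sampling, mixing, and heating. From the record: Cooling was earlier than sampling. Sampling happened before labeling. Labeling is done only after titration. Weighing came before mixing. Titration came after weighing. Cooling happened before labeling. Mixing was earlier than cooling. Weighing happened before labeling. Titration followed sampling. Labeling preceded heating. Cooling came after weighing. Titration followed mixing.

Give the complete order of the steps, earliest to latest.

weighing, mixing, cooling, sampling, titration, labeling, heating

The constraints fix every adjacent pair, so only one ordering works:
weighing → mixing → cooling → sampling → titration → labeling → heating.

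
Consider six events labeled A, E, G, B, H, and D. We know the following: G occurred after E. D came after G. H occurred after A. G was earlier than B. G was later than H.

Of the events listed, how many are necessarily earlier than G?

Directly stated before G: E and H.
A reaches G via A → H → G.
No chain forces D (or any of the others) ahead of G.
That's A, E, and H — 3 in all.

3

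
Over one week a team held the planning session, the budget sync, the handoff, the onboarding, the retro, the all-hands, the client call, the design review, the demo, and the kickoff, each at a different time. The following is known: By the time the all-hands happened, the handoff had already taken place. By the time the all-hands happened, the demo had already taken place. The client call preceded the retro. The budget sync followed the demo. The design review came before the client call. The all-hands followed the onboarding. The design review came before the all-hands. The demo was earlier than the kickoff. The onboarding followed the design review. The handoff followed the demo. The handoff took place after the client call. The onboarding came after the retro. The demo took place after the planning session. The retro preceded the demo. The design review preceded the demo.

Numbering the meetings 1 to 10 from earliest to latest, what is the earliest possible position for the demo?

5

The client call, the design review, the planning session, and the retro must all come before the demo — 4 forced predecessors.
Nothing else is forced ahead of the demo, so its earliest slot is position 4 + 1 = 5.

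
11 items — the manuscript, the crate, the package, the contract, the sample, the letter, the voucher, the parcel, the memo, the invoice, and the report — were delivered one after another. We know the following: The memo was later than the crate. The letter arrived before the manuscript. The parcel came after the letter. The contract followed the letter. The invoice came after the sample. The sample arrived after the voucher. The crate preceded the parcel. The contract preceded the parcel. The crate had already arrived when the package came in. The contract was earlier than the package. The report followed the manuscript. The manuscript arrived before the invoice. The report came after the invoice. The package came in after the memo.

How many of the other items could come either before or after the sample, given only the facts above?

Forced before the sample: the voucher; forced after the sample: the invoice and the report.
That leaves the contract, the crate, the letter, the manuscript, the memo, the package, and the parcel with no forced order relative to the sample — 7.

7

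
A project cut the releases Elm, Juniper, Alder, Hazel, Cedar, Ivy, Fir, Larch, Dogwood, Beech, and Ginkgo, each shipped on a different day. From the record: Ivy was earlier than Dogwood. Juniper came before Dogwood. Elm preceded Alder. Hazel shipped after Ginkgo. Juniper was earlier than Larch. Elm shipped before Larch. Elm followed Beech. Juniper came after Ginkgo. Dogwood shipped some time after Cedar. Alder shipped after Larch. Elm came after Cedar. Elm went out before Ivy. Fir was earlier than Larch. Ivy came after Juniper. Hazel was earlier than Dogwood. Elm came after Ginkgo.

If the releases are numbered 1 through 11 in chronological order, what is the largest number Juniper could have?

Juniper must come before Alder, Dogwood, Ivy, and Larch — 4 releases forced after it.
Everything else can be placed before Juniper in some valid order, so Juniper can sit as late as position 11 − 4 = 7.

7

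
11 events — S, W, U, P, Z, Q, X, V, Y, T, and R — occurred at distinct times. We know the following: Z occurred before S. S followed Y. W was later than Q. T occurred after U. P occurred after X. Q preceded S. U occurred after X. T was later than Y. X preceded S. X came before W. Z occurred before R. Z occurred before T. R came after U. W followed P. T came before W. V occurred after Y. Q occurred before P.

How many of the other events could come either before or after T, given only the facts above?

Forced before T: U, X, Y, and Z; forced after T: W.
That leaves P, Q, R, S, and V with no forced order relative to T — 5.

5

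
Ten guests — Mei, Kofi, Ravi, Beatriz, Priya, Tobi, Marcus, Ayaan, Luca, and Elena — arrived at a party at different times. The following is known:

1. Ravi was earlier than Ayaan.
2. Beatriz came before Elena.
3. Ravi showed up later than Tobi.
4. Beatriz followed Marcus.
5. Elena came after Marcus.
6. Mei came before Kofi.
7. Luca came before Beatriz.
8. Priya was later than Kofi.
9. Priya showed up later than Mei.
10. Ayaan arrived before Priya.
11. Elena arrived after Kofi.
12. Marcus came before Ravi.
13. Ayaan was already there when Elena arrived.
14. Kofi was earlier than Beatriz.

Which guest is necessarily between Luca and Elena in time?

Tracing the constraints gives Luca → Beatriz → Elena, so Beatriz sits after Luca and before Elena.
No other guest is forced both after Luca and before Elena.

Beatriz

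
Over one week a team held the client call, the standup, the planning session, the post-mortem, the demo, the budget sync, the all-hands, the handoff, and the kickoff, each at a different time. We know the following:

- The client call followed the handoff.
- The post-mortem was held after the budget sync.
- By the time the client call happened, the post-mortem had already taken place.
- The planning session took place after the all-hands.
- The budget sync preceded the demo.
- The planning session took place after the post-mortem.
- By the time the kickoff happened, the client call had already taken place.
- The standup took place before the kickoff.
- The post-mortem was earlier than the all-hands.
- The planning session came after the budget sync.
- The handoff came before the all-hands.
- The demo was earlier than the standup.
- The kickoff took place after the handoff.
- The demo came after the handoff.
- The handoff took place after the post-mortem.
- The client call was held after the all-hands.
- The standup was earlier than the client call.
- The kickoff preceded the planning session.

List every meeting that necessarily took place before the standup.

the budget sync, the demo, the handoff, the post-mortem

Directly stated before the standup: the demo.
The budget sync reaches the standup via the budget sync → the demo → the standup.
The handoff reaches the standup via the handoff → the demo → the standup.
The post-mortem reaches the standup via the post-mortem → the handoff → the demo → the standup.
No chain forces the planning session (or any of the others) ahead of the standup.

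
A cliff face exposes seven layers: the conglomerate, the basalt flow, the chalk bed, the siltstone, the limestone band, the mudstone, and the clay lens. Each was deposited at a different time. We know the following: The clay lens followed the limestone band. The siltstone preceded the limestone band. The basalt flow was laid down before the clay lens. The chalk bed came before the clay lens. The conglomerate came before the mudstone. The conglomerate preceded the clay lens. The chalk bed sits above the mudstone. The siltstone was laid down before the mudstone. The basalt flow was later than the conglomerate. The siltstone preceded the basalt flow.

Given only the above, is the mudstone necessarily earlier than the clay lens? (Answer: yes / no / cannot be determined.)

yes

Chain the constraints: the mudstone → the chalk bed → the clay lens. Each link is directly stated, so the mudstone comes before the clay lens.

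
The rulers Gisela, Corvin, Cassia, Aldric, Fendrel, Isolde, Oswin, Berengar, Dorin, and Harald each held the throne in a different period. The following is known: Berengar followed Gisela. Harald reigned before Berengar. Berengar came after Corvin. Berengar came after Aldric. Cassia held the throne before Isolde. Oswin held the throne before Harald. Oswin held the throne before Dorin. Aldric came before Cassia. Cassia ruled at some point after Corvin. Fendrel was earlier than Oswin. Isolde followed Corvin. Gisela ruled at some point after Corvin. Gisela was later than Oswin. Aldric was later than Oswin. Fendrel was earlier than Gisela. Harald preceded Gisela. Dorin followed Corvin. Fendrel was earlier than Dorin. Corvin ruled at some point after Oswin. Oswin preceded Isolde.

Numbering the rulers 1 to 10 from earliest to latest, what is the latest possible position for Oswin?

Oswin must come before Aldric, Berengar, Cassia, Corvin, Dorin, Gisela, Harald, and Isolde — 8 rulers forced after them.
Everything else can be placed before Oswin in some valid order, so Oswin can sit as late as position 10 − 8 = 2.

2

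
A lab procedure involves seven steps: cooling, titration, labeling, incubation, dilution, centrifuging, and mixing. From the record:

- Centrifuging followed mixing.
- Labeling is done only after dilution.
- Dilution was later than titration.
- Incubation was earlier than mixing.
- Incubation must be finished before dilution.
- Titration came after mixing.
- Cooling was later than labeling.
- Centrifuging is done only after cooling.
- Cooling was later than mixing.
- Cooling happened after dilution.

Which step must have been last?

Every other step has a chain of constraints placing it before centrifuging, so centrifuging is last.

centrifuging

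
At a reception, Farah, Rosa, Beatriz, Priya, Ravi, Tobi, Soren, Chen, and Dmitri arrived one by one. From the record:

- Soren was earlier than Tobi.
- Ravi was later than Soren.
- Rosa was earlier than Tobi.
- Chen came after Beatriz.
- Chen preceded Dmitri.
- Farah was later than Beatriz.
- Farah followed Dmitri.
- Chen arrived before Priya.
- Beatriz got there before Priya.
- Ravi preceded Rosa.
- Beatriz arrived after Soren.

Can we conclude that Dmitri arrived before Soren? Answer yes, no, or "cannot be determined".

Tracing the constraints gives Soren → Beatriz → Chen → Dmitri, so Soren must come before Dmitri.
That means Dmitri cannot be before Soren.

no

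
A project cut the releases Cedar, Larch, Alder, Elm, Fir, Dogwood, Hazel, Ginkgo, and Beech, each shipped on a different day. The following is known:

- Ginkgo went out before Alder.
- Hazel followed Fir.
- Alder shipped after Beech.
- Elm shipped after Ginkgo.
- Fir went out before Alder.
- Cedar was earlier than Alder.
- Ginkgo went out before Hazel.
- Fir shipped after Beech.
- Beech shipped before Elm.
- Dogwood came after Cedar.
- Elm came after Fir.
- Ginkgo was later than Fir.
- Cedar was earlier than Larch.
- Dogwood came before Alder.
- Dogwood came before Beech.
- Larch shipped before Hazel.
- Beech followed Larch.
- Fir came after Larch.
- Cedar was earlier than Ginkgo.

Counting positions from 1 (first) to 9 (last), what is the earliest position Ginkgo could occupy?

6

Beech, Cedar, Dogwood, Fir, and Larch must all come before Ginkgo — 5 forced predecessors.
Nothing else is forced ahead of Ginkgo, so its earliest slot is position 5 + 1 = 6.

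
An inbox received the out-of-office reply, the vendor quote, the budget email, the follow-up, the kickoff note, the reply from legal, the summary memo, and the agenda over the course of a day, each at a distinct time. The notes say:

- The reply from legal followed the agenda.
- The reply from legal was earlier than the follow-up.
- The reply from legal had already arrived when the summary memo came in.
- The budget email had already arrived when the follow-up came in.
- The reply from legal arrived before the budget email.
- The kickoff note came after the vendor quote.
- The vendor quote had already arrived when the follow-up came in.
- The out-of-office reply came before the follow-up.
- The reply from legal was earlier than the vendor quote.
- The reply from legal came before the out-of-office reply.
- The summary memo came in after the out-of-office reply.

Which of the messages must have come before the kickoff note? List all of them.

the agenda, the reply from legal, the vendor quote

Directly stated before the kickoff note: the vendor quote.
The agenda reaches the kickoff note via the agenda → the reply from legal → the vendor quote → the kickoff note.
The reply from legal reaches the kickoff note via the reply from legal → the vendor quote → the kickoff note.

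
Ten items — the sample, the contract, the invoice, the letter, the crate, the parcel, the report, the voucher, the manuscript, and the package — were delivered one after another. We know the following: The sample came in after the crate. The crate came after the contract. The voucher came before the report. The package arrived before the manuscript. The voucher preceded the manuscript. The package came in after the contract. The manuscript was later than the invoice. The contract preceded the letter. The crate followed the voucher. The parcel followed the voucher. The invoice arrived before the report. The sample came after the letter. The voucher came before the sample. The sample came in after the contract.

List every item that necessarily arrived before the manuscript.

Directly stated before the manuscript: the invoice, the package, and the voucher.
The contract reaches the manuscript via the contract → the package → the manuscript.
No chain forces the report (or any of the others) ahead of the manuscript.

the contract, the invoice, the package, the voucher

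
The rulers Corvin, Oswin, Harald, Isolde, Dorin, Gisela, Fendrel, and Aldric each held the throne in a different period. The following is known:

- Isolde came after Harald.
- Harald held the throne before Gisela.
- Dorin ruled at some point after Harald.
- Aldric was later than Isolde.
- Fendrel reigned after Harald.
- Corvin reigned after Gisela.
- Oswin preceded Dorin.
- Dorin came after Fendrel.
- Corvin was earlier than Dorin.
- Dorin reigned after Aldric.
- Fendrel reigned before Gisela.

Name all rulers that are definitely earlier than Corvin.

Directly stated before Corvin: Gisela.
Fendrel reaches Corvin via Fendrel → Gisela → Corvin.
Harald reaches Corvin via Harald → Gisela → Corvin.
No chain forces Dorin (or any of the others) ahead of Corvin.

Fendrel, Gisela, Harald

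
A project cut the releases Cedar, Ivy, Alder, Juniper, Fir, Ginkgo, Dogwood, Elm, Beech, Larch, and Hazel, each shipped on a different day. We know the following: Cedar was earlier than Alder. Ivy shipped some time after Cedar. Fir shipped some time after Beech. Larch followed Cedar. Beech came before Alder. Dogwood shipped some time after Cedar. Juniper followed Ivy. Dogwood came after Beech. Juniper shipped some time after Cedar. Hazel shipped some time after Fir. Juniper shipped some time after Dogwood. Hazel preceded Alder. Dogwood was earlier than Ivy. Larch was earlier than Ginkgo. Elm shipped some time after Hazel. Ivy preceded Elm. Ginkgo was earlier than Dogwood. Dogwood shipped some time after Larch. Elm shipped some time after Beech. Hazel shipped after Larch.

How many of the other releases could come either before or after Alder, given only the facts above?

Forced before Alder: Beech, Cedar, Fir, Hazel, and Larch.
That leaves Dogwood, Elm, Ginkgo, Ivy, and Juniper with no forced order relative to Alder — 5.

5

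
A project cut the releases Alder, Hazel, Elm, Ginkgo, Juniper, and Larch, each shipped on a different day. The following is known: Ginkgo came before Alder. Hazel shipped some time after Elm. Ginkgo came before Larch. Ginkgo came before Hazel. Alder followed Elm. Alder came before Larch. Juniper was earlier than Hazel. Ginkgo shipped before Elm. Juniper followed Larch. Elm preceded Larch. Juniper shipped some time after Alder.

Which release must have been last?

Every other release has a chain of constraints placing it before Hazel, so Hazel is last.

Hazel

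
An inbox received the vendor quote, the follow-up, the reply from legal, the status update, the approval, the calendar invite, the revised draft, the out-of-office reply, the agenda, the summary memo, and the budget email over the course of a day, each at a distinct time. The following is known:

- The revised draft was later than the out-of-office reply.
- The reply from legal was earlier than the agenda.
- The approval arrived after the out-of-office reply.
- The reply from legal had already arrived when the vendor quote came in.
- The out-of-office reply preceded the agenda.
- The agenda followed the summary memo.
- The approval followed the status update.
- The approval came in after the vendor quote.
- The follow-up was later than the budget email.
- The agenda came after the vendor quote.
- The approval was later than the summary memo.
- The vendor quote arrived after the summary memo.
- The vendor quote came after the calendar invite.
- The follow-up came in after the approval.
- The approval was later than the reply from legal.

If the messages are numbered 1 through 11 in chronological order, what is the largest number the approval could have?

10

The approval must come before the follow-up — 1 message forced after it.
Everything else can be placed before the approval in some valid order, so the approval can sit as late as position 11 − 1 = 10.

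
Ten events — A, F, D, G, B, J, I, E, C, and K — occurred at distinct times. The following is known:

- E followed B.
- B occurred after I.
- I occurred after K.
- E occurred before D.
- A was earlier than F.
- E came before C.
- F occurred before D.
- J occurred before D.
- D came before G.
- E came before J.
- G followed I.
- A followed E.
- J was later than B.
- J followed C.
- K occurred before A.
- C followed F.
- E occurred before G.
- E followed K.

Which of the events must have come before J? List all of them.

A, B, C, E, F, I, K

Directly stated before J: B, C, and E.
A reaches J via A → F → C → J.
F reaches J via F → C → J.
I reaches J via I → B → J.
Likewise K reaches J by chaining the stated constraints.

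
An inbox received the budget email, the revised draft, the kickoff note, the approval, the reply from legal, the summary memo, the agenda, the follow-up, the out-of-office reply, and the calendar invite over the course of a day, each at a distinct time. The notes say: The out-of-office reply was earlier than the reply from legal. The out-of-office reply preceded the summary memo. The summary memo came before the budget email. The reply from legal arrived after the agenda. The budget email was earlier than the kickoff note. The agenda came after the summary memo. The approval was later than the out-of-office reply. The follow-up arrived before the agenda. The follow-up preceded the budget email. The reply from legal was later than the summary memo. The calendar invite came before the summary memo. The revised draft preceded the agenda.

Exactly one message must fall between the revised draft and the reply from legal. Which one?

the agenda

Tracing the constraints gives the revised draft → the agenda → the reply from legal, so the agenda sits after the revised draft and before the reply from legal.
No other message is forced both after the revised draft and before the reply from legal.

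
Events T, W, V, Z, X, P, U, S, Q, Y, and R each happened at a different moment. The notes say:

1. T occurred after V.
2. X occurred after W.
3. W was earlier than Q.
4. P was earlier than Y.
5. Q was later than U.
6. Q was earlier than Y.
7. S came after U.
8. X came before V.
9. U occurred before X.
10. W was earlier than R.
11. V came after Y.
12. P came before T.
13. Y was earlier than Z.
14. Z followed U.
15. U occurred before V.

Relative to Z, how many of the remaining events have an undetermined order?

Forced before Z: P, Q, U, W, and Y.
That leaves R, S, T, V, and X with no forced order relative to Z — 5.

5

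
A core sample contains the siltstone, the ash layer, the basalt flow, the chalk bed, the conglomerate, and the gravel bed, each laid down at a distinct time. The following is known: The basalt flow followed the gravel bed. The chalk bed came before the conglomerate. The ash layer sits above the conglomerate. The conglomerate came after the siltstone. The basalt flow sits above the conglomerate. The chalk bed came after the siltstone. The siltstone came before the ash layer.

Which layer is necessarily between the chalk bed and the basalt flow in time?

Tracing the constraints gives the chalk bed → the conglomerate → the basalt flow, so the conglomerate sits after the chalk bed and before the basalt flow.
No other layer is forced both after the chalk bed and before the basalt flow.

the conglomerate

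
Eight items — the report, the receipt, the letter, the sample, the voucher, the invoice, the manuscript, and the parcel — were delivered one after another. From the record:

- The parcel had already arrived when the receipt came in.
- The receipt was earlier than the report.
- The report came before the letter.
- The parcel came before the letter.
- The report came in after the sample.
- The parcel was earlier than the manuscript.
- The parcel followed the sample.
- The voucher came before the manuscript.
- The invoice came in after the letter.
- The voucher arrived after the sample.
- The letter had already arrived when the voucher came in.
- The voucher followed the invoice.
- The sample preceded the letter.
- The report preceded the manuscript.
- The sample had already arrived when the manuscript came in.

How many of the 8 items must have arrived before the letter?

Directly stated before the letter: the parcel, the report, and the sample.
The receipt reaches the letter via the receipt → the report → the letter.
That's the parcel, the receipt, the report, and the sample — 4 in all.

4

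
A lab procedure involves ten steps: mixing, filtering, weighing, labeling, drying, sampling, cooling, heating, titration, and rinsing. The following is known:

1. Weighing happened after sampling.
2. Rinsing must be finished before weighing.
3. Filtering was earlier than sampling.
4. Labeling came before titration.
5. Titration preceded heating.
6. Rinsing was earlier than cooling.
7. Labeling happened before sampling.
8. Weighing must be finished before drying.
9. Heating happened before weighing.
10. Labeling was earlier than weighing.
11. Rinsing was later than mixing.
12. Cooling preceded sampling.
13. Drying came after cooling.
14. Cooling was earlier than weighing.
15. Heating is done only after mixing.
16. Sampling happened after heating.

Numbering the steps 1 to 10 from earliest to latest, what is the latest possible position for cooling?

Cooling must come before drying, sampling, and weighing — 3 steps forced after it.
Everything else can be placed before cooling in some valid order, so cooling can sit as late as position 10 − 3 = 7.

7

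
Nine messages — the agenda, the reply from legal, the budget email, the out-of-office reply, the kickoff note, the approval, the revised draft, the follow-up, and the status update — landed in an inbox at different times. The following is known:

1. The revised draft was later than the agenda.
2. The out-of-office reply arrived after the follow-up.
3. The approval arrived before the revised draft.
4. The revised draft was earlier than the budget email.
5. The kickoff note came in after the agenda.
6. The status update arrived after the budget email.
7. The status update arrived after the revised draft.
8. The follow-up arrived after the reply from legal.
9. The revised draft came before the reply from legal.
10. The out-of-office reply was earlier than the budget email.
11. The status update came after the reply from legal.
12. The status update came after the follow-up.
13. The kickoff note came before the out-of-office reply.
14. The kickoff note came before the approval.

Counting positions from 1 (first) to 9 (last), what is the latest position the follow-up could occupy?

6

The follow-up must come before the budget email, the out-of-office reply, and the status update — 3 messages forced after it.
Everything else can be placed before the follow-up in some valid order, so the follow-up can sit as late as position 9 − 3 = 6.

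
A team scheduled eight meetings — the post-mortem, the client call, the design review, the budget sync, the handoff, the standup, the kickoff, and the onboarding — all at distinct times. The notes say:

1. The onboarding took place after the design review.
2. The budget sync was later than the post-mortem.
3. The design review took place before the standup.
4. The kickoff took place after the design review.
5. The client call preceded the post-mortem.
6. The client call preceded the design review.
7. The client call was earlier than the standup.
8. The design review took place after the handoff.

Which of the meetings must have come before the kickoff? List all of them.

the client call, the design review, the handoff

Directly stated before the kickoff: the design review.
The client call reaches the kickoff via the client call → the design review → the kickoff.
The handoff reaches the kickoff via the handoff → the design review → the kickoff.
No chain forces the onboarding (or any of the others) ahead of the kickoff.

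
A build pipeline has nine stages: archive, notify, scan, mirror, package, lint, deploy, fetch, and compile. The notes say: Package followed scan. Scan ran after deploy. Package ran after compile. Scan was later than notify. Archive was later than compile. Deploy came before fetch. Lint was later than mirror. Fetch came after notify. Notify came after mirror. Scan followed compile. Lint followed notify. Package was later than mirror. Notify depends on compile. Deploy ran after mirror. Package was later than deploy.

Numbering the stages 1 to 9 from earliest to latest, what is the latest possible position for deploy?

Deploy must come before fetch, package, and scan — 3 stages forced after it.
Everything else can be placed before deploy in some valid order, so deploy can sit as late as position 9 − 3 = 6.

6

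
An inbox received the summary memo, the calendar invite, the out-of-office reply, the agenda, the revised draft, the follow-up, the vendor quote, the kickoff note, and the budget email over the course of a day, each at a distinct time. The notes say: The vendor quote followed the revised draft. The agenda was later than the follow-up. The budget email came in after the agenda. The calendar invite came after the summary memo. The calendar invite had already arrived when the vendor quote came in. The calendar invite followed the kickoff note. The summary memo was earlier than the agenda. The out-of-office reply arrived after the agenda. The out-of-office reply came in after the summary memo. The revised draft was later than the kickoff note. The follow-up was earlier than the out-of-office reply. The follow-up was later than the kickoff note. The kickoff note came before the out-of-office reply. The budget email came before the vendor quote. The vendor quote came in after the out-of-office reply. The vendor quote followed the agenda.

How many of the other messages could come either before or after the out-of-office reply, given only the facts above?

3

Forced before the out-of-office reply: the agenda, the follow-up, the kickoff note, and the summary memo; forced after the out-of-office reply: the vendor quote.
That leaves the budget email, the calendar invite, and the revised draft with no forced order relative to the out-of-office reply — 3.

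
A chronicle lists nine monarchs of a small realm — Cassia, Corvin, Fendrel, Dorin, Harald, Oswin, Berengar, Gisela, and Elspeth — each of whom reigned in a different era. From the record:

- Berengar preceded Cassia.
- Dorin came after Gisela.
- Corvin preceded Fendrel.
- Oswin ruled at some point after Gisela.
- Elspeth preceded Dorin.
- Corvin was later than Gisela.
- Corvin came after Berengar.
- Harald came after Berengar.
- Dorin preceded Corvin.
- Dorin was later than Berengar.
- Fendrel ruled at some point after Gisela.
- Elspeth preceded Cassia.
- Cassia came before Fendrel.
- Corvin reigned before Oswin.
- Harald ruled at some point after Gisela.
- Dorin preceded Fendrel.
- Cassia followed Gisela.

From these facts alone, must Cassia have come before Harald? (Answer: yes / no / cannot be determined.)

cannot be determined

No chain of stated constraints runs from Cassia to Harald, and none runs from Harald to Cassia either.
So the relative order of Cassia and Harald is not fixed by the given facts.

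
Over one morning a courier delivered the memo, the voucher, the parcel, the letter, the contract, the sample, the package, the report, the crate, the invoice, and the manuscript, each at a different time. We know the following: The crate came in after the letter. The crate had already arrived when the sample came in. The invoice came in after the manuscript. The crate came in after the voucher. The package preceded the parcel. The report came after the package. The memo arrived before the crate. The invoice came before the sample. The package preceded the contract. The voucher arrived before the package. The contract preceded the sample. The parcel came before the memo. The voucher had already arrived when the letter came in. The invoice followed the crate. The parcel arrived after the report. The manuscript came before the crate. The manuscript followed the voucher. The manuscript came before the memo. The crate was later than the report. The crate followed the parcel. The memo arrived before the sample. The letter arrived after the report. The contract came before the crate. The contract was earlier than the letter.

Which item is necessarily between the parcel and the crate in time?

Tracing the constraints gives the parcel → the memo → the crate, so the memo sits after the parcel and before the crate.
No other item is forced both after the parcel and before the crate.

the memo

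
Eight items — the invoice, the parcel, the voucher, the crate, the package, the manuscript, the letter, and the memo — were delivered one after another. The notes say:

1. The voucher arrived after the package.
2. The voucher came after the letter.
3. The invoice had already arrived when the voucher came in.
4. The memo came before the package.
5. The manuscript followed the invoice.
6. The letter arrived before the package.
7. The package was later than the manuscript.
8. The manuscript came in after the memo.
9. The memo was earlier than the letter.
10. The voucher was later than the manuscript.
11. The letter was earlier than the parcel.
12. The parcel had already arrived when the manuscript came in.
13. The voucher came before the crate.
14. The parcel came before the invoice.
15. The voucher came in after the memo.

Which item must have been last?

Every other item has a chain of constraints placing it before the crate, so the crate is last.

the crate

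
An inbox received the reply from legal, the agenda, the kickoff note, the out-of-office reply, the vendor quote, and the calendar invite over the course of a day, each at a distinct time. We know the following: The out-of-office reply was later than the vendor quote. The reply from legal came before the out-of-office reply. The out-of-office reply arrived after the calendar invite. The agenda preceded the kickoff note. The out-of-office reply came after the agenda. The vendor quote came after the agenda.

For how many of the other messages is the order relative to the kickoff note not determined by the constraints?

4

Forced before the kickoff note: the agenda.
That leaves the calendar invite, the out-of-office reply, the reply from legal, and the vendor quote with no forced order relative to the kickoff note — 4.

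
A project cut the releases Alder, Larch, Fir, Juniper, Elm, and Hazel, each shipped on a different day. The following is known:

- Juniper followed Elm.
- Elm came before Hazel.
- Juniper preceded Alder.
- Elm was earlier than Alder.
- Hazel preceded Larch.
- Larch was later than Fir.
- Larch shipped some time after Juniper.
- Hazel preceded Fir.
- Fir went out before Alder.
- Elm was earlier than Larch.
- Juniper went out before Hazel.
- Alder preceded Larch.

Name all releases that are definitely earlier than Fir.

Elm, Hazel, Juniper

Directly stated before Fir: Hazel.
Elm reaches Fir via Elm → Hazel → Fir.
Juniper reaches Fir via Juniper → Hazel → Fir.
No chain forces Alder (or any of the others) ahead of Fir.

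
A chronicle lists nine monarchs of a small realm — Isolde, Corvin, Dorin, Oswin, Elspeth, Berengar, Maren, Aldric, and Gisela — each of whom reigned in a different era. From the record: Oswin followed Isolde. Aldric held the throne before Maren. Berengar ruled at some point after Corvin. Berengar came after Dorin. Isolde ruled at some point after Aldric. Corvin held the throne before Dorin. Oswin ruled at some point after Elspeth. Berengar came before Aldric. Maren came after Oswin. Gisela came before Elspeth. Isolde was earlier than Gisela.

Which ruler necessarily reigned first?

Corvin has a chain of constraints placing them before every other ruler, so Corvin must be first.

Corvin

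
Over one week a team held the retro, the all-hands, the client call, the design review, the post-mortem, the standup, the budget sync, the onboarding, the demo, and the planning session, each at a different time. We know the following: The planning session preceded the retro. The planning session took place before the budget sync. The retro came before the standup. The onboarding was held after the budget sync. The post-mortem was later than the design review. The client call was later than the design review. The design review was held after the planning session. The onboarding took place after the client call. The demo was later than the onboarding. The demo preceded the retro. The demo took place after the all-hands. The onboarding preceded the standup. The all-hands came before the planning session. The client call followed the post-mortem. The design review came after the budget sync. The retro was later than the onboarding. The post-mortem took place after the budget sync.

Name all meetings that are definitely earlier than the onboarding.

Directly stated before the onboarding: the budget sync and the client call.
The all-hands reaches the onboarding via the all-hands → the planning session → the budget sync → the onboarding.
The design review reaches the onboarding via the design review → the client call → the onboarding.
The planning session reaches the onboarding via the planning session → the budget sync → the onboarding.
Likewise the post-mortem reaches the onboarding by chaining the stated constraints.
No chain forces the retro (or any of the others) ahead of the onboarding.

the all-hands, the budget sync, the client call, the design review, the planning session, the post-mortem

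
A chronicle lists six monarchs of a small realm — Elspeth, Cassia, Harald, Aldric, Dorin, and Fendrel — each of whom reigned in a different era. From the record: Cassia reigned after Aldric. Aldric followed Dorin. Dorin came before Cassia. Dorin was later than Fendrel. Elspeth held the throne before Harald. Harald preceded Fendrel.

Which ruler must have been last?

Cassia

Every other ruler has a chain of constraints placing them before Cassia, so Cassia is last.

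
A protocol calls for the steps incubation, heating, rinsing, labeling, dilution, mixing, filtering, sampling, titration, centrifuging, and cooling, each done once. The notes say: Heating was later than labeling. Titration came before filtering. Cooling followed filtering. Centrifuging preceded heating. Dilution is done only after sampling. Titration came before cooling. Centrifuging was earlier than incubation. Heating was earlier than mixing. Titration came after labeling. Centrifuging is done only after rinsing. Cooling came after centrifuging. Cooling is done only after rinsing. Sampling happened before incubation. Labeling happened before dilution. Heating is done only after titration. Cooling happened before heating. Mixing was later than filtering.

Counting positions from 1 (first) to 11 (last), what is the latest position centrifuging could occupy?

7

Centrifuging must come before cooling, heating, incubation, and mixing — 4 steps forced after it.
Everything else can be placed before centrifuging in some valid order, so centrifuging can sit as late as position 11 − 4 = 7.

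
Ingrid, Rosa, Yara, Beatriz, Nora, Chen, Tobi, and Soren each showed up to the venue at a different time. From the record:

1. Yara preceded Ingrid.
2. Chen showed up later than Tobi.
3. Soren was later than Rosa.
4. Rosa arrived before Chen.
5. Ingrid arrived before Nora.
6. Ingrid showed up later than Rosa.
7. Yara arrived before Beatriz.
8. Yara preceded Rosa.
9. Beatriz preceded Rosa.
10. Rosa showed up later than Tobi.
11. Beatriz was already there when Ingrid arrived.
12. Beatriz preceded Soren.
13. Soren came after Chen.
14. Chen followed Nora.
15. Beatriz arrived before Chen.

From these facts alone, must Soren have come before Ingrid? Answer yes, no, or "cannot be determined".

Tracing the constraints gives Ingrid → Nora → Chen → Soren, so Ingrid must come before Soren.
That means Soren cannot be before Ingrid.

no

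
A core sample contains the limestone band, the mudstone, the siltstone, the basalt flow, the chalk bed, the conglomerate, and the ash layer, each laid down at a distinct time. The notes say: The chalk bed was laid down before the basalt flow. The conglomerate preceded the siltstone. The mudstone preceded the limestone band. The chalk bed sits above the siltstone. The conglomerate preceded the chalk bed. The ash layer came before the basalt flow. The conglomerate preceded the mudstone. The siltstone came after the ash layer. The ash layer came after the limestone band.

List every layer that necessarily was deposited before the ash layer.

Directly stated before the ash layer: the limestone band.
The conglomerate reaches the ash layer via the conglomerate → the mudstone → the limestone band → the ash layer.
The mudstone reaches the ash layer via the mudstone → the limestone band → the ash layer.
No chain forces the siltstone (or any of the others) ahead of the ash layer.

the conglomerate, the limestone band, the mudstone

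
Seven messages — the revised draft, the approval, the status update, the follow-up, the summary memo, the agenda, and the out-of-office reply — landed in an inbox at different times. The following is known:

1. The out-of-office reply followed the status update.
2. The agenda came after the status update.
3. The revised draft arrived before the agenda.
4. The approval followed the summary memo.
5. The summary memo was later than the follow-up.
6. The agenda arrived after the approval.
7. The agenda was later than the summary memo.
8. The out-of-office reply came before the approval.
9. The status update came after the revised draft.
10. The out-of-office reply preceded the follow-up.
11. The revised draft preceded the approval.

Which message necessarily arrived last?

the agenda

Every other message has a chain of constraints placing it before the agenda, so the agenda is last.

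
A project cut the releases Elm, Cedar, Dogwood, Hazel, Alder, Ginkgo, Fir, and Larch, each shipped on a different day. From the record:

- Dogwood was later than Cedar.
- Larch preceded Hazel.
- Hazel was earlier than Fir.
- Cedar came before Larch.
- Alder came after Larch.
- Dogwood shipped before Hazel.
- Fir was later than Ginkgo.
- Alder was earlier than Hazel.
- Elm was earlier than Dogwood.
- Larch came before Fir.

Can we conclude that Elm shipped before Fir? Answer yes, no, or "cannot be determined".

yes

Chain the constraints: Elm → Dogwood → Hazel → Fir. Each link is directly stated, so Elm comes before Fir.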